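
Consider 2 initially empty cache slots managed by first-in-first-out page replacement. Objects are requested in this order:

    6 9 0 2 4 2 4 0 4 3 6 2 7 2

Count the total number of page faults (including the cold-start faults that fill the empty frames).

10

6 -> miss, frames {6}
9 -> miss, frames {6,9}
0 -> miss, evict 6, frames {9,0}
2 -> miss, evict 9, frames {0,2}
4 -> miss, evict 0, frames {2,4}
2 -> hit
4 -> hit
0 -> miss, evict 2, frames {4,0}
4 -> hit
3 -> miss, evict 4, frames {0,3}
6 -> miss, evict 0, frames {3,6}
2 -> miss, evict 3, frames {6,2}
7 -> miss, evict 6, frames {2,7}
2 -> hit
Page faults: 10.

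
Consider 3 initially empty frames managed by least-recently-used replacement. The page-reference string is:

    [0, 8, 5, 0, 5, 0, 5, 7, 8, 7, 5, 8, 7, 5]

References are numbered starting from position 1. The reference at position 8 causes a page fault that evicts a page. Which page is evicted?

8

pos 1: 0: miss, frames {0}
pos 2: 8: miss, frames {0,8}
pos 3: 5: miss, frames {0,8,5}
pos 4: 0: hit
pos 5: 5: hit
pos 6: 0: hit
pos 7: 5: hit
pos 8: 7: miss, evict 8, frames {0,5,7}
At position 8, page 8 is evicted.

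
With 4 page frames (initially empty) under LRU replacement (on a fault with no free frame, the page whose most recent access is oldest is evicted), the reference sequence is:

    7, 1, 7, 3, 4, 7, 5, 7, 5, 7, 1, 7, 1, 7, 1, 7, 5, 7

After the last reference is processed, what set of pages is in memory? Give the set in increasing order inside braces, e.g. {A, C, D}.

{1, 4, 5, 7}

7 -> fault, frames (7)
1 -> fault, frames (7 1)
7 -> hit
3 -> fault, frames (1 7 3)
4 -> fault, frames (1 7 3 4)
7 -> hit
5 -> fault, evict 1, frames (3 4 7 5)
7 -> hit
5 -> hit
7 -> hit
1 -> fault, evict 3, frames (4 5 7 1)
7 -> hit
1 -> hit
7 -> hit
1 -> hit
7 -> hit
5 -> hit
7 -> hit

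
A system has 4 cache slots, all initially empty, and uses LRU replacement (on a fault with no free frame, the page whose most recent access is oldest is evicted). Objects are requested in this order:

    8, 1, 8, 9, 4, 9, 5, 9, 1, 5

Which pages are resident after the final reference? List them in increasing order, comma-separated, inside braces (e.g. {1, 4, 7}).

{1, 4, 5, 9}

8 → miss, frames [8]
1 → miss, frames [8, 1]
8 → hit
9 → miss, frames [1, 8, 9]
4 → miss, frames [1, 8, 9, 4]
9 → hit
5 → miss, evict 1, frames [8, 4, 9, 5]
9 → hit
1 → miss, evict 8, frames [4, 5, 9, 1]
5 → hit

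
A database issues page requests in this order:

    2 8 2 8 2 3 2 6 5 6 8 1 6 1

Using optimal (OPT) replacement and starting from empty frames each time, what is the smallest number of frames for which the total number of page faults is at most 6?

3

f=1: 14 faults
f=2: 7 faults
f=3: 6 faults
f=4: 6 faults
f=5: 6 faults
f=6: 6 faults
Smallest f with faults ≤ 6 is 3.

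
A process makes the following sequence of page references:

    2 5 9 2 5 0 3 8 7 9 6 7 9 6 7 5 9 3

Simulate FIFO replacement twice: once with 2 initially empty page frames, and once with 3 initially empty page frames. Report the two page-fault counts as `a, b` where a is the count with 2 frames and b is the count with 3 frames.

18, 11

2 frames: F F F F F F F F F F F F F F F F F F → 18 faults.
3 frames: F F F . . F F F F F F . . . . F . F → 11 faults.
11 < 18: adding a frame reduced faults, as is typical.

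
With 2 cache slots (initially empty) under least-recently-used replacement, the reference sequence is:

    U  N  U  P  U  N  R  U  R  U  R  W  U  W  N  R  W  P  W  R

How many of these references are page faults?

U -> fault, frames (U)
N -> fault, frames (U N)
U -> hit
P -> fault, evict N, frames (U P)
U -> hit
N -> fault, evict P, frames (U N)
R -> fault, evict U, frames (N R)
U -> fault, evict N, frames (R U)
R -> hit
U -> hit
R -> hit
W -> fault, evict U, frames (R W)
U -> fault, evict R, frames (W U)
W -> hit
N -> fault, evict U, frames (W N)
R -> fault, evict W, frames (N R)
W -> fault, evict N, frames (R W)
P -> fault, evict R, frames (W P)
W -> hit
R -> fault, evict P, frames (W R)
Page faults: 13.

13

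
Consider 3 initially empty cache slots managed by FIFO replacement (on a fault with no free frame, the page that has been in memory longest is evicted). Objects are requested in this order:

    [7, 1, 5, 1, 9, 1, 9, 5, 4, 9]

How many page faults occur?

5

7 → miss, frames [7]
1 → miss, frames [7, 1]
5 → miss, frames [7, 1, 5]
1 → hit
9 → miss, evict 7, frames [1, 5, 9]
1 → hit
9 → hit
5 → hit
4 → miss, evict 1, frames [5, 9, 4]
9 → hit
Page faults: 5.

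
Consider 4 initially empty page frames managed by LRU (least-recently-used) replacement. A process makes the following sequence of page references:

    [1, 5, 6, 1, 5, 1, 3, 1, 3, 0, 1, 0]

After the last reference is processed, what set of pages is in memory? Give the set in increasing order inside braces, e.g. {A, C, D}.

1 -> fault, frames (1)
5 -> fault, frames (1 5)
6 -> fault, frames (1 5 6)
1 -> hit
5 -> hit
1 -> hit
3 -> fault, frames (6 5 1 3)
1 -> hit
3 -> hit
0 -> fault, evict 6, frames (5 1 3 0)
1 -> hit
0 -> hit

{0, 1, 3, 5}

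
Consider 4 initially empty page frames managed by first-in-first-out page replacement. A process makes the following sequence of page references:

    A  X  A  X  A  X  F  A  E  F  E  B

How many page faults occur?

A -> fault, frames {A}
X -> fault, frames {A,X}
A -> hit
X -> hit
A -> hit
X -> hit
F -> fault, frames {A,X,F}
A -> hit
E -> fault, frames {A,X,F,E}
F -> hit
E -> hit
B -> fault, evict A, frames {X,F,E,B}
Page faults: 5.

5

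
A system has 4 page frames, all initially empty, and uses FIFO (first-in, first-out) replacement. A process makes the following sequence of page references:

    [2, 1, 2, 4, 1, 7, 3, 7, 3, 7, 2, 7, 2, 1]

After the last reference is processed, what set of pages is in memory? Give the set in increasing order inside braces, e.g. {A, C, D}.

2: miss, frames [2]
1: miss, frames [2, 1]
2: hit
4: miss, frames [2, 1, 4]
1: hit
7: miss, frames [2, 1, 4, 7]
3: miss, evict 2, frames [1, 4, 7, 3]
7: hit
3: hit
7: hit
2: miss, evict 1, frames [4, 7, 3, 2]
7: hit
2: hit
1: miss, evict 4, frames [7, 3, 2, 1]

{1, 2, 3, 7}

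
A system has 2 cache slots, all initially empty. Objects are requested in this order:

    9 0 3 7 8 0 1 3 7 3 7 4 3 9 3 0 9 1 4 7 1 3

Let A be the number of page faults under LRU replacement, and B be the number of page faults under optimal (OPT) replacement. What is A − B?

4

Under LRU: F F F F F F F F F . . F F F . F F F F F F F → 19 faults.
Under OPT: F F F F F . F F F . . F . F . F . F F F . F → 15 faults.
A − B = 19 − 15 = 4.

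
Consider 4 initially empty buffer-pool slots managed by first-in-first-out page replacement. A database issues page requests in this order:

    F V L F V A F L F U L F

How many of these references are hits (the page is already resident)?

F: miss, frames [F]
V: miss, frames [F, V]
L: miss, frames [F, V, L]
F: hit
V: hit
A: miss, frames [F, V, L, A]
F: hit
L: hit
F: hit
U: miss, evict F, frames [V, L, A, U]
L: hit
F: miss, evict V, frames [L, A, U, F]
Hits: 6.

6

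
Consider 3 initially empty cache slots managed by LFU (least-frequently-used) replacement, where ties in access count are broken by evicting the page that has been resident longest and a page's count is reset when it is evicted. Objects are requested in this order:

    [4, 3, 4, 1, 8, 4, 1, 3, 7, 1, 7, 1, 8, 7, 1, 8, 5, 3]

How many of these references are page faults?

4: miss, frames [4]
3: miss, frames [4, 3]
4: hit
1: miss, frames [4, 3, 1]
8: miss, evict 3, frames [4, 1, 8]
4: hit
1: hit
3: miss, evict 8, frames [4, 1, 3]
7: miss, evict 3, frames [4, 1, 7]
1: hit
7: hit
1: hit
8: miss, evict 7, frames [4, 1, 8]
7: miss, evict 8, frames [4, 1, 7]
1: hit
8: miss, evict 7, frames [4, 1, 8]
5: miss, evict 8, frames [4, 1, 5]
3: miss, evict 5, frames [4, 1, 3]
Page faults: 11.

11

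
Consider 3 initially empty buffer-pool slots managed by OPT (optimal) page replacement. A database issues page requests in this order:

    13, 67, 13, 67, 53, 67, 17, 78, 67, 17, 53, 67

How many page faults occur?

13 → miss, frames [13]
67 → miss, frames [13, 67]
13 → hit
67 → hit
53 → miss, frames [13, 67, 53]
67 → hit
17 → miss, evict 13, frames [67, 53, 17]
78 → miss, evict 53, frames [67, 17, 78]
67 → hit
17 → hit
53 → miss, evict 78, frames [67, 17, 53]
67 → hit
Page faults: 6.

6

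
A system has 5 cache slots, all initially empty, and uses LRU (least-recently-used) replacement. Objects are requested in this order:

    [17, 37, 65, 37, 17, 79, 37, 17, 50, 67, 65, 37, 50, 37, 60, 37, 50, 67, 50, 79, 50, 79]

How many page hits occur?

13

17: miss, frames [17]
37: miss, frames [17, 37]
65: miss, frames [17, 37, 65]
37: hit
17: hit
79: miss, frames [65, 37, 17, 79]
37: hit
17: hit
50: miss, frames [65, 79, 37, 17, 50]
67: miss, evict 65, frames [79, 37, 17, 50, 67]
65: miss, evict 79, frames [37, 17, 50, 67, 65]
37: hit
50: hit
37: hit
60: miss, evict 17, frames [67, 65, 50, 37, 60]
37: hit
50: hit
67: hit
50: hit
79: miss, evict 65, frames [60, 37, 67, 50, 79]
50: hit
79: hit
Hits: 13.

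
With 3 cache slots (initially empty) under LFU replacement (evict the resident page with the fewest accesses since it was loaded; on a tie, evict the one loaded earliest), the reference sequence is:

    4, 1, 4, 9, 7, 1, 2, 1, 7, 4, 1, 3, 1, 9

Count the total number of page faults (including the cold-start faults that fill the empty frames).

4 → fault, frames [4]
1 → fault, frames [4, 1]
4 → hit
9 → fault, frames [4, 1, 9]
7 → fault, evict 1, frames [4, 9, 7]
1 → fault, evict 9, frames [4, 7, 1]
2 → fault, evict 7, frames [4, 1, 2]
1 → hit
7 → fault, evict 2, frames [4, 1, 7]
4 → hit
1 → hit
3 → fault, evict 7, frames [4, 1, 3]
1 → hit
9 → fault, evict 3, frames [4, 1, 9]
Page faults: 9.

9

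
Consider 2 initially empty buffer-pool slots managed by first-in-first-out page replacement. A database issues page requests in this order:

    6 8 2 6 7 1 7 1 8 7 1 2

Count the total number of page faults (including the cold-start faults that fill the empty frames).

6: miss, frames {6}
8: miss, frames {6,8}
2: miss, evict 6, frames {8,2}
6: miss, evict 8, frames {2,6}
7: miss, evict 2, frames {6,7}
1: miss, evict 6, frames {7,1}
7: hit
1: hit
8: miss, evict 7, frames {1,8}
7: miss, evict 1, frames {8,7}
1: miss, evict 8, frames {7,1}
2: miss, evict 7, frames {1,2}
Page faults: 10.

10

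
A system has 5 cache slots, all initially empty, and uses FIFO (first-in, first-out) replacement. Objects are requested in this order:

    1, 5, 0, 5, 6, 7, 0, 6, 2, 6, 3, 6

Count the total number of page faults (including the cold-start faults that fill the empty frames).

1 → miss, frames {1}
5 → miss, frames {1,5}
0 → miss, frames {1,5,0}
5 → hit
6 → miss, frames {1,5,0,6}
7 → miss, frames {1,5,0,6,7}
0 → hit
6 → hit
2 → miss, evict 1, frames {5,0,6,7,2}
6 → hit
3 → miss, evict 5, frames {0,6,7,2,3}
6 → hit
Page faults: 7.

7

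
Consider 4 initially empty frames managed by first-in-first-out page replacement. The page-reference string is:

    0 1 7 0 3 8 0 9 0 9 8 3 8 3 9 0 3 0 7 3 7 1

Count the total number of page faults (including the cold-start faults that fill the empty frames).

10

0: fault, frames [0]
1: fault, frames [0, 1]
7: fault, frames [0, 1, 7]
0: hit
3: fault, frames [0, 1, 7, 3]
8: fault, evict 0, frames [1, 7, 3, 8]
0: fault, evict 1, frames [7, 3, 8, 0]
9: fault, evict 7, frames [3, 8, 0, 9]
0: hit
9: hit
8: hit
3: hit
8: hit
3: hit
9: hit
0: hit
3: hit
0: hit
7: fault, evict 3, frames [8, 0, 9, 7]
3: fault, evict 8, frames [0, 9, 7, 3]
7: hit
1: fault, evict 0, frames [9, 7, 3, 1]
Page faults: 10.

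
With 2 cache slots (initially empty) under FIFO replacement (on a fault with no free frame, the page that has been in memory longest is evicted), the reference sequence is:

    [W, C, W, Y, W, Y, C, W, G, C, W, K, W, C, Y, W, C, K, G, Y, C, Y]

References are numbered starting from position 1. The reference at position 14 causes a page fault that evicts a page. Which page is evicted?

pos 1: W → fault, frames [W]
pos 2: C → fault, frames [W, C]
pos 3: W → hit
pos 4: Y → fault, evict W, frames [C, Y]
pos 5: W → fault, evict C, frames [Y, W]
pos 6: Y → hit
pos 7: C → fault, evict Y, frames [W, C]
pos 8: W → hit
pos 9: G → fault, evict W, frames [C, G]
pos 10: C → hit
pos 11: W → fault, evict C, frames [G, W]
pos 12: K → fault, evict G, frames [W, K]
pos 13: W → hit
pos 14: C → fault, evict W, frames [K, C]
At position 14, page W is evicted.

W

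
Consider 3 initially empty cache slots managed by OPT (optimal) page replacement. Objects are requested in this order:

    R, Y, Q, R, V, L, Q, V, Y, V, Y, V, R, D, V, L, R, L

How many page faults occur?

R: fault, frames [R]
Y: fault, frames [R, Y]
Q: fault, frames [R, Y, Q]
R: hit
V: fault, evict R, frames [Y, Q, V]
L: fault, evict Y, frames [Q, V, L]
Q: hit
V: hit
Y: fault, evict Q, frames [V, L, Y]
V: hit
Y: hit
V: hit
R: fault, evict Y, frames [V, L, R]
D: fault, evict R, frames [V, L, D]
V: hit
L: hit
R: fault, evict D, frames [V, L, R]
L: hit
Page faults: 9.

9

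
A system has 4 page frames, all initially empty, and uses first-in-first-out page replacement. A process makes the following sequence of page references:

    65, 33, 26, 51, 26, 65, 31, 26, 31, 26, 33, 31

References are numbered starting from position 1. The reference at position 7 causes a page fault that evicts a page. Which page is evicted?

pos 1: 65: miss, frames [65]
pos 2: 33: miss, frames [65, 33]
pos 3: 26: miss, frames [65, 33, 26]
pos 4: 51: miss, frames [65, 33, 26, 51]
pos 5: 26: hit
pos 6: 65: hit
pos 7: 31: miss, evict 65, frames [33, 26, 51, 31]
At position 7, page 65 is evicted.

65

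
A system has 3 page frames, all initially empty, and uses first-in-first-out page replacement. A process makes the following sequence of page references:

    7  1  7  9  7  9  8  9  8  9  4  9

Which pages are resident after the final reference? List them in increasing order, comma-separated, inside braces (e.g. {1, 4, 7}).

{4, 8, 9}

7: miss, frames [7]
1: miss, frames [7, 1]
7: hit
9: miss, frames [7, 1, 9]
7: hit
9: hit
8: miss, evict 7, frames [1, 9, 8]
9: hit
8: hit
9: hit
4: miss, evict 1, frames [9, 8, 4]
9: hit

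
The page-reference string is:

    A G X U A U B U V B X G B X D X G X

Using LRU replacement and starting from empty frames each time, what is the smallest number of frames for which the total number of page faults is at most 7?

f=1: 18 faults
f=2: 14 faults
f=3: 11 faults
f=4: 9 faults
f=5: 8 faults
f=6: 7 faults
f=7: 7 faults
Smallest f with faults ≤ 7 is 6.

6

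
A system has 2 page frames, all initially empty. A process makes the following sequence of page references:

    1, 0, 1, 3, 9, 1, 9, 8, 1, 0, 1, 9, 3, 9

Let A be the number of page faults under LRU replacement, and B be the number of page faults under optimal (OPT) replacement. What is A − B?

Under LRU: F F . F F F . F F F . F F . → 10 faults.
Under OPT: F F . F F . . F . F . F F . → 8 faults.
A − B = 10 − 8 = 2.

2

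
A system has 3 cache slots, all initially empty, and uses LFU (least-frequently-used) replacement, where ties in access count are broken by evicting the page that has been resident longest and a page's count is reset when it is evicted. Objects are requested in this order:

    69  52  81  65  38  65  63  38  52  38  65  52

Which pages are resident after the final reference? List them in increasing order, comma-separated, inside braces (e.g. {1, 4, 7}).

69: miss, frames (69)
52: miss, frames (69 52)
81: miss, frames (69 52 81)
65: miss, evict 69, frames (52 81 65)
38: miss, evict 52, frames (81 65 38)
65: hit
63: miss, evict 81, frames (65 38 63)
38: hit
52: miss, evict 63, frames (65 38 52)
38: hit
65: hit
52: hit

{38, 52, 65}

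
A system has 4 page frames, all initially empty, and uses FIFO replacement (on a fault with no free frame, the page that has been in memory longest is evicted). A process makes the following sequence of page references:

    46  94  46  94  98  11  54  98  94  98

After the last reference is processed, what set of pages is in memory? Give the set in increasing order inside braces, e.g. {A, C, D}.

46: miss, frames [46]
94: miss, frames [46, 94]
46: hit
94: hit
98: miss, frames [46, 94, 98]
11: miss, frames [46, 94, 98, 11]
54: miss, evict 46, frames [94, 98, 11, 54]
98: hit
94: hit
98: hit

{11, 54, 94, 98}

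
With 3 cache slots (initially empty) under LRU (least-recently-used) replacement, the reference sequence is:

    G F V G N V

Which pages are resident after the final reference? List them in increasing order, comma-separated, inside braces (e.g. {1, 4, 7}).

G → miss, frames {G}
F → miss, frames {G,F}
V → miss, frames {G,F,V}
G → hit
N → miss, evict F, frames {V,G,N}
V → hit

{G, N, V}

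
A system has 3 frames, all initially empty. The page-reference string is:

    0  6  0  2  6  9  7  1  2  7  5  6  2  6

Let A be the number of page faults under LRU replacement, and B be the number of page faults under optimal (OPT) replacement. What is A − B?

2

Under LRU: F F . F . F F F F . F F F . → 10 faults.
Under OPT: F F . F . F F F . . F F . . → 8 faults.
A − B = 10 − 8 = 2.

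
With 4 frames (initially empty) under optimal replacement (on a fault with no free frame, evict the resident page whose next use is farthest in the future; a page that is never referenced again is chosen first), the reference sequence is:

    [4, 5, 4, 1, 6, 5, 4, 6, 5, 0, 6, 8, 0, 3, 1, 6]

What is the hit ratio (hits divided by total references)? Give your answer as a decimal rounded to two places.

0.56

4 -> miss, frames [4]
5 -> miss, frames [4, 5]
4 -> hit
1 -> miss, frames [4, 5, 1]
6 -> miss, frames [4, 5, 1, 6]
5 -> hit
4 -> hit
6 -> hit
5 -> hit
0 -> miss, evict 5, frames [4, 1, 6, 0]
6 -> hit
8 -> miss, evict 4, frames [1, 6, 0, 8]
0 -> hit
3 -> miss, evict 8, frames [1, 6, 0, 3]
1 -> hit
6 -> hit
Hits: 9 of 16 references → 9/16 = 0.5625.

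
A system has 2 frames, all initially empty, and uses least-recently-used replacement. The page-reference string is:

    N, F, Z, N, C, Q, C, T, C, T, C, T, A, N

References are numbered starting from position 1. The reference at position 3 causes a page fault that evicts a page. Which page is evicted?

N

pos 1: N: miss, frames {N}
pos 2: F: miss, frames {N,F}
pos 3: Z: miss, evict N, frames {F,Z}
At position 3, page N is evicted.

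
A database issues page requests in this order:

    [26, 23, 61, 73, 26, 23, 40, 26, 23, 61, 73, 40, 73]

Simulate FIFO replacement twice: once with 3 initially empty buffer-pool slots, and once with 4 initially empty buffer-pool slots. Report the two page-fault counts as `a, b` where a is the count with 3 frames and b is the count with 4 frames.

3 frames: F F F F F F F . . F F . . → 9 faults.
4 frames: F F F F . . F F F F F F . → 10 faults.
10 > 9: adding a frame increased faults — Belady's anomaly.

9, 10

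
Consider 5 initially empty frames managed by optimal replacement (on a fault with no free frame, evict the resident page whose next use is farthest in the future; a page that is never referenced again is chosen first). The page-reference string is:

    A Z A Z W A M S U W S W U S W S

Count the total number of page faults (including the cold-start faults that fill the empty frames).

A → miss, frames (A)
Z → miss, frames (A Z)
A → hit
Z → hit
W → miss, frames (A Z W)
A → hit
M → miss, frames (A Z W M)
S → miss, frames (A Z W M S)
U → miss, evict M, frames (A Z W S U)
W → hit
S → hit
W → hit
U → hit
S → hit
W → hit
S → hit
Page faults: 6.

6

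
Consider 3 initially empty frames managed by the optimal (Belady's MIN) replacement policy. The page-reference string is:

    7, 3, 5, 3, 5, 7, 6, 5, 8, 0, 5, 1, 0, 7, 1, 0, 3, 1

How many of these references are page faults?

7: miss, frames [7]
3: miss, frames [7, 3]
5: miss, frames [7, 3, 5]
3: hit
5: hit
7: hit
6: miss, evict 3, frames [7, 5, 6]
5: hit
8: miss, evict 6, frames [7, 5, 8]
0: miss, evict 8, frames [7, 5, 0]
5: hit
1: miss, evict 5, frames [7, 0, 1]
0: hit
7: hit
1: hit
0: hit
3: miss, evict 0, frames [7, 1, 3]
1: hit
Page faults: 8.

8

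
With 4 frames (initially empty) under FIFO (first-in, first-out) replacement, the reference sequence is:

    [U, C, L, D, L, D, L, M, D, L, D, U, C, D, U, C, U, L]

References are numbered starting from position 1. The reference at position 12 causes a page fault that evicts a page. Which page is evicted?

pos 1: U → fault, frames (U)
pos 2: C → fault, frames (U C)
pos 3: L → fault, frames (U C L)
pos 4: D → fault, frames (U C L D)
pos 5: L → hit
pos 6: D → hit
pos 7: L → hit
pos 8: M → fault, evict U, frames (C L D M)
pos 9: D → hit
pos 10: L → hit
pos 11: D → hit
pos 12: U → fault, evict C, frames (L D M U)
At position 12, page C is evicted.

C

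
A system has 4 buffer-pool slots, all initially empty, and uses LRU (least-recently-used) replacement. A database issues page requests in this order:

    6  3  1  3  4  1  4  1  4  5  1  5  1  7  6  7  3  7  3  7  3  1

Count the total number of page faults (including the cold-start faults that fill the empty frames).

6: miss, frames (6)
3: miss, frames (6 3)
1: miss, frames (6 3 1)
3: hit
4: miss, frames (6 1 3 4)
1: hit
4: hit
1: hit
4: hit
5: miss, evict 6, frames (3 1 4 5)
1: hit
5: hit
1: hit
7: miss, evict 3, frames (4 5 1 7)
6: miss, evict 4, frames (5 1 7 6)
7: hit
3: miss, evict 5, frames (1 6 7 3)
7: hit
3: hit
7: hit
3: hit
1: hit
Page faults: 8.

8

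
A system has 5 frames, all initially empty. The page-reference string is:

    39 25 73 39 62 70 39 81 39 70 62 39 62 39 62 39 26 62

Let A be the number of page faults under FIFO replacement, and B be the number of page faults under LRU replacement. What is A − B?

Under FIFO: F F F . F F . F F . . . . . . . F . → 8 faults.
Under LRU: F F F . F F . F . . . . . . . . F . → 7 faults.
A − B = 8 − 7 = 1.

1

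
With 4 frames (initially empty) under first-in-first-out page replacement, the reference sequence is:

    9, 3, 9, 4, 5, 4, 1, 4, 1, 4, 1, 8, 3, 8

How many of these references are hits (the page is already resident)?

7

9 -> miss, frames [9]
3 -> miss, frames [9, 3]
9 -> hit
4 -> miss, frames [9, 3, 4]
5 -> miss, frames [9, 3, 4, 5]
4 -> hit
1 -> miss, evict 9, frames [3, 4, 5, 1]
4 -> hit
1 -> hit
4 -> hit
1 -> hit
8 -> miss, evict 3, frames [4, 5, 1, 8]
3 -> miss, evict 4, frames [5, 1, 8, 3]
8 -> hit
Hits: 7.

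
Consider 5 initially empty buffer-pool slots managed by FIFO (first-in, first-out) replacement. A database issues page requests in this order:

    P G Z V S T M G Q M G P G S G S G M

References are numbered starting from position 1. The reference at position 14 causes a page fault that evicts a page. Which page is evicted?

pos 1: P → fault, frames (P)
pos 2: G → fault, frames (P G)
pos 3: Z → fault, frames (P G Z)
pos 4: V → fault, frames (P G Z V)
pos 5: S → fault, frames (P G Z V S)
pos 6: T → fault, evict P, frames (G Z V S T)
pos 7: M → fault, evict G, frames (Z V S T M)
pos 8: G → fault, evict Z, frames (V S T M G)
pos 9: Q → fault, evict V, frames (S T M G Q)
pos 10: M → hit
pos 11: G → hit
pos 12: P → fault, evict S, frames (T M G Q P)
pos 13: G → hit
pos 14: S → fault, evict T, frames (M G Q P S)
At position 14, page T is evicted.

T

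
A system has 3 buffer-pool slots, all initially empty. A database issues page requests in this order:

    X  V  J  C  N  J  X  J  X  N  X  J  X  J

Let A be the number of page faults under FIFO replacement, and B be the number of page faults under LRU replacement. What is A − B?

Under FIFO: F F F F F . F F . . . . . . → 7 faults.
Under LRU: F F F F F . F . . . . . . . → 6 faults.
A − B = 7 − 6 = 1.

1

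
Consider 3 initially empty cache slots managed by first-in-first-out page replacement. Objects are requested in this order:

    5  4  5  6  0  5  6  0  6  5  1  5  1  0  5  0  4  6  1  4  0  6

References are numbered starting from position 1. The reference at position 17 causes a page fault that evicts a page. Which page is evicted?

pos 1: 5 -> fault, frames (5)
pos 2: 4 -> fault, frames (5 4)
pos 3: 5 -> hit
pos 4: 6 -> fault, frames (5 4 6)
pos 5: 0 -> fault, evict 5, frames (4 6 0)
pos 6: 5 -> fault, evict 4, frames (6 0 5)
pos 7: 6 -> hit
pos 8: 0 -> hit
pos 9: 6 -> hit
pos 10: 5 -> hit
pos 11: 1 -> fault, evict 6, frames (0 5 1)
pos 12: 5 -> hit
pos 13: 1 -> hit
pos 14: 0 -> hit
pos 15: 5 -> hit
pos 16: 0 -> hit
pos 17: 4 -> fault, evict 0, frames (5 1 4)
At position 17, page 0 is evicted.

0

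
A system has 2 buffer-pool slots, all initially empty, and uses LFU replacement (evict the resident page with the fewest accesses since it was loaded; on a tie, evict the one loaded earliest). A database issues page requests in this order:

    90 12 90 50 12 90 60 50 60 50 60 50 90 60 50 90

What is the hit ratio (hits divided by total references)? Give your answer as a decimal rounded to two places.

90 → miss, frames {90}
12 → miss, frames {90,12}
90 → hit
50 → miss, evict 12, frames {90,50}
12 → miss, evict 50, frames {90,12}
90 → hit
60 → miss, evict 12, frames {90,60}
50 → miss, evict 60, frames {90,50}
60 → miss, evict 50, frames {90,60}
50 → miss, evict 60, frames {90,50}
60 → miss, evict 50, frames {90,60}
50 → miss, evict 60, frames {90,50}
90 → hit
60 → miss, evict 50, frames {90,60}
50 → miss, evict 60, frames {90,50}
90 → hit
Hits: 4 of 16 references → 4/16 = 0.2500.

0.25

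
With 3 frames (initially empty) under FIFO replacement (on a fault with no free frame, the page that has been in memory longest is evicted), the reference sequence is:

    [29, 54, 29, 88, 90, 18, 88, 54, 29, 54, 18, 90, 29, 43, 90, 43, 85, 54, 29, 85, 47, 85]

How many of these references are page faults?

29: fault, frames (29)
54: fault, frames (29 54)
29: hit
88: fault, frames (29 54 88)
90: fault, evict 29, frames (54 88 90)
18: fault, evict 54, frames (88 90 18)
88: hit
54: fault, evict 88, frames (90 18 54)
29: fault, evict 90, frames (18 54 29)
54: hit
18: hit
90: fault, evict 18, frames (54 29 90)
29: hit
43: fault, evict 54, frames (29 90 43)
90: hit
43: hit
85: fault, evict 29, frames (90 43 85)
54: fault, evict 90, frames (43 85 54)
29: fault, evict 43, frames (85 54 29)
85: hit
47: fault, evict 85, frames (54 29 47)
85: fault, evict 54, frames (29 47 85)
Page faults: 14.

14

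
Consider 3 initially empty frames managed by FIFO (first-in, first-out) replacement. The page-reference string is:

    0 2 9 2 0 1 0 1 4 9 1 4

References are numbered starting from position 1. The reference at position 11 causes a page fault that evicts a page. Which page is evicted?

pos 1: 0: fault, frames (0)
pos 2: 2: fault, frames (0 2)
pos 3: 9: fault, frames (0 2 9)
pos 4: 2: hit
pos 5: 0: hit
pos 6: 1: fault, evict 0, frames (2 9 1)
pos 7: 0: fault, evict 2, frames (9 1 0)
pos 8: 1: hit
pos 9: 4: fault, evict 9, frames (1 0 4)
pos 10: 9: fault, evict 1, frames (0 4 9)
pos 11: 1: fault, evict 0, frames (4 9 1)
At position 11, page 0 is evicted.

0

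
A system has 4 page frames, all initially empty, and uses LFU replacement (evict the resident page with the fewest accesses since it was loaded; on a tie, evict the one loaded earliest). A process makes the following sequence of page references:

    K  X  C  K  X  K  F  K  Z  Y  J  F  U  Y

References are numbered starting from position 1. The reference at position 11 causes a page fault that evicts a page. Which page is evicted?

pos 1: K: fault, frames (K)
pos 2: X: fault, frames (K X)
pos 3: C: fault, frames (K X C)
pos 4: K: hit
pos 5: X: hit
pos 6: K: hit
pos 7: F: fault, frames (K X C F)
pos 8: K: hit
pos 9: Z: fault, evict C, frames (K X F Z)
pos 10: Y: fault, evict F, frames (K X Z Y)
pos 11: J: fault, evict Z, frames (K X Y J)
At position 11, page Z is evicted.

Z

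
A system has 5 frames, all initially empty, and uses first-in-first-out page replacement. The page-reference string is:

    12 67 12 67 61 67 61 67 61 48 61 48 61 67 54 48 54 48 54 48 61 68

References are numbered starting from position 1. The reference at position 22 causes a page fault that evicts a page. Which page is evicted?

pos 1: 12: fault, frames (12)
pos 2: 67: fault, frames (12 67)
pos 3: 12: hit
pos 4: 67: hit
pos 5: 61: fault, frames (12 67 61)
pos 6: 67: hit
pos 7: 61: hit
pos 8: 67: hit
pos 9: 61: hit
pos 10: 48: fault, frames (12 67 61 48)
pos 11: 61: hit
pos 12: 48: hit
pos 13: 61: hit
pos 14: 67: hit
pos 15: 54: fault, frames (12 67 61 48 54)
pos 16: 48: hit
pos 17: 54: hit
pos 18: 48: hit
pos 19: 54: hit
pos 20: 48: hit
pos 21: 61: hit
pos 22: 68: fault, evict 12, frames (67 61 48 54 68)
At position 22, page 12 is evicted.

12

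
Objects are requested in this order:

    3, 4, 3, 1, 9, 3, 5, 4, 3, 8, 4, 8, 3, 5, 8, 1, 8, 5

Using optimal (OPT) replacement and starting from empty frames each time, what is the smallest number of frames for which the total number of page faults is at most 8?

3

f=1: 18 faults
f=2: 11 faults
f=3: 8 faults
f=4: 7 faults
f=5: 6 faults
f=6: 6 faults
Smallest f with faults ≤ 8 is 3.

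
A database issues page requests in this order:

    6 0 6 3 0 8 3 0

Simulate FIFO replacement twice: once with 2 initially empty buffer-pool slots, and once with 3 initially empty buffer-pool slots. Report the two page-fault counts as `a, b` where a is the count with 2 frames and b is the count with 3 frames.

2 frames: F F . F . F . F → 5 faults.
3 frames: F F . F . F . . → 4 faults.
4 < 5: adding a frame reduced faults, as is typical.

5, 4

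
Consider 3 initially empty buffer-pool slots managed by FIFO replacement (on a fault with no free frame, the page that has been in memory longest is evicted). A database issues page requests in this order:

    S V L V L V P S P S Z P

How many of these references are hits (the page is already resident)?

S: fault, frames {S}
V: fault, frames {S,V}
L: fault, frames {S,V,L}
V: hit
L: hit
V: hit
P: fault, evict S, frames {V,L,P}
S: fault, evict V, frames {L,P,S}
P: hit
S: hit
Z: fault, evict L, frames {P,S,Z}
P: hit
Hits: 6.

6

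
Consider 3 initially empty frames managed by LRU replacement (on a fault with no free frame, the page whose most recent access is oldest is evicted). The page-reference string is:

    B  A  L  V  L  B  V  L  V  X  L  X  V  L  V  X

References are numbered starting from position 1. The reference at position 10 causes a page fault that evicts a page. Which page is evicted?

pos 1: B -> miss, frames [B]
pos 2: A -> miss, frames [B, A]
pos 3: L -> miss, frames [B, A, L]
pos 4: V -> miss, evict B, frames [A, L, V]
pos 5: L -> hit
pos 6: B -> miss, evict A, frames [V, L, B]
pos 7: V -> hit
pos 8: L -> hit
pos 9: V -> hit
pos 10: X -> miss, evict B, frames [L, V, X]
At position 10, page B is evicted.

B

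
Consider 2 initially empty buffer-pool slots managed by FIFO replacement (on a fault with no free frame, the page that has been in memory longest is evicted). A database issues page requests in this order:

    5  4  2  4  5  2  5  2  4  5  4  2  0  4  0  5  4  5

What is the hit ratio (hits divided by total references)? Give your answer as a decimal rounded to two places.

0.50

5 -> miss, frames (5)
4 -> miss, frames (5 4)
2 -> miss, evict 5, frames (4 2)
4 -> hit
5 -> miss, evict 4, frames (2 5)
2 -> hit
5 -> hit
2 -> hit
4 -> miss, evict 2, frames (5 4)
5 -> hit
4 -> hit
2 -> miss, evict 5, frames (4 2)
0 -> miss, evict 4, frames (2 0)
4 -> miss, evict 2, frames (0 4)
0 -> hit
5 -> miss, evict 0, frames (4 5)
4 -> hit
5 -> hit
Hits: 9 of 18 references → 9/18 = 0.5000.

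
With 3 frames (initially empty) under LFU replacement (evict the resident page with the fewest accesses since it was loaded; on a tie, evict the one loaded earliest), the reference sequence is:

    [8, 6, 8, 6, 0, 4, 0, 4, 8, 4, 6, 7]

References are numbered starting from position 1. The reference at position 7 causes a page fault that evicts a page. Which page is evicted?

pos 1: 8: fault, frames {8}
pos 2: 6: fault, frames {8,6}
pos 3: 8: hit
pos 4: 6: hit
pos 5: 0: fault, frames {8,6,0}
pos 6: 4: fault, evict 0, frames {8,6,4}
pos 7: 0: fault, evict 4, frames {8,6,0}
At position 7, page 4 is evicted.

4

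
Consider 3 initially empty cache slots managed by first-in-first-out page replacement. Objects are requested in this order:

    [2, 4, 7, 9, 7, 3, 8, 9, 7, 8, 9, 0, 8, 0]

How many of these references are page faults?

10

2 → miss, frames (2)
4 → miss, frames (2 4)
7 → miss, frames (2 4 7)
9 → miss, evict 2, frames (4 7 9)
7 → hit
3 → miss, evict 4, frames (7 9 3)
8 → miss, evict 7, frames (9 3 8)
9 → hit
7 → miss, evict 9, frames (3 8 7)
8 → hit
9 → miss, evict 3, frames (8 7 9)
0 → miss, evict 8, frames (7 9 0)
8 → miss, evict 7, frames (9 0 8)
0 → hit
Page faults: 10.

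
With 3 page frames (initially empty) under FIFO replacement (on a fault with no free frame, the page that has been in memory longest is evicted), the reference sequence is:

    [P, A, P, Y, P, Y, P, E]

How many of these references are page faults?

P: fault, frames {P}
A: fault, frames {P,A}
P: hit
Y: fault, frames {P,A,Y}
P: hit
Y: hit
P: hit
E: fault, evict P, frames {A,Y,E}
Page faults: 4.

4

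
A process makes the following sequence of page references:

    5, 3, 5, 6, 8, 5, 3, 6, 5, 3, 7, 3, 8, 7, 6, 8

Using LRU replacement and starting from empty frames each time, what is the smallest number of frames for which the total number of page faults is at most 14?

f=1: 16 faults
f=2: 14 faults
f=3: 9 faults
f=4: 7 faults
f=5: 5 faults
Smallest f with faults ≤ 14 is 2.

2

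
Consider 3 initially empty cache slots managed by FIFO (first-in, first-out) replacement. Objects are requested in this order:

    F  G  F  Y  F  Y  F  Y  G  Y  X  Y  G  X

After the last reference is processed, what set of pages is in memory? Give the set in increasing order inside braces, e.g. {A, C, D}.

F → fault, frames [F]
G → fault, frames [F, G]
F → hit
Y → fault, frames [F, G, Y]
F → hit
Y → hit
F → hit
Y → hit
G → hit
Y → hit
X → fault, evict F, frames [G, Y, X]
Y → hit
G → hit
X → hit

{G, X, Y}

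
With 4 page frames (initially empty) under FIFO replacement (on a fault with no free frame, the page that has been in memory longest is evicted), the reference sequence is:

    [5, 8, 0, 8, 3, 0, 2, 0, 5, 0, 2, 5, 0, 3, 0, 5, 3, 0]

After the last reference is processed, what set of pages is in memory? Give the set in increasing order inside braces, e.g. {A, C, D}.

{0, 2, 3, 5}

5: fault, frames [5]
8: fault, frames [5, 8]
0: fault, frames [5, 8, 0]
8: hit
3: fault, frames [5, 8, 0, 3]
0: hit
2: fault, evict 5, frames [8, 0, 3, 2]
0: hit
5: fault, evict 8, frames [0, 3, 2, 5]
0: hit
2: hit
5: hit
0: hit
3: hit
0: hit
5: hit
3: hit
0: hit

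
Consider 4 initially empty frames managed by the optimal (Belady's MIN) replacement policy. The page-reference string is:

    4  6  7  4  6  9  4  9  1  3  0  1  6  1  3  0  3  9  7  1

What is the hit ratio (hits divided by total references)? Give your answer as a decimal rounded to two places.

0.55

4 → miss, frames (4)
6 → miss, frames (4 6)
7 → miss, frames (4 6 7)
4 → hit
6 → hit
9 → miss, frames (4 6 7 9)
4 → hit
9 → hit
1 → miss, evict 4, frames (6 7 9 1)
3 → miss, evict 7, frames (6 9 1 3)
0 → miss, evict 9, frames (6 1 3 0)
1 → hit
6 → hit
1 → hit
3 → hit
0 → hit
3 → hit
9 → miss, evict 0, frames (6 1 3 9)
7 → miss, evict 9, frames (6 1 3 7)
1 → hit
Hits: 11 of 20 references → 11/20 = 0.5500.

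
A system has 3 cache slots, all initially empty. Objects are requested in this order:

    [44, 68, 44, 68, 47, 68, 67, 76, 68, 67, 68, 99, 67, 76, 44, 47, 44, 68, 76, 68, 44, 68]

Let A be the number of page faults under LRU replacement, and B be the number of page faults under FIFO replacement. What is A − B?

-3

Under LRU: F F . . F . F F . . . F . F F F . F F . . . → 11 faults.
Under FIFO: F F . . F . F F F . . F F F F F . F F . F . → 14 faults.
A − B = 11 − 14 = -3.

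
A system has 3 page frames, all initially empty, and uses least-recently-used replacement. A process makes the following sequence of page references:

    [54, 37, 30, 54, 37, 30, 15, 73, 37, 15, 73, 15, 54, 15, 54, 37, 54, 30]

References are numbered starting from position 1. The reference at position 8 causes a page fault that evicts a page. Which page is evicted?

37

pos 1: 54 → miss, frames (54)
pos 2: 37 → miss, frames (54 37)
pos 3: 30 → miss, frames (54 37 30)
pos 4: 54 → hit
pos 5: 37 → hit
pos 6: 30 → hit
pos 7: 15 → miss, evict 54, frames (37 30 15)
pos 8: 73 → miss, evict 37, frames (30 15 73)
At position 8, page 37 is evicted.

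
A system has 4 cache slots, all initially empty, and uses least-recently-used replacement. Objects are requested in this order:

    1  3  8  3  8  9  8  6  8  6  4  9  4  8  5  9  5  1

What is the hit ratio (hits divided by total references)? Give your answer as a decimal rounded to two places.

0.56

1: fault, frames [1]
3: fault, frames [1, 3]
8: fault, frames [1, 3, 8]
3: hit
8: hit
9: fault, frames [1, 3, 8, 9]
8: hit
6: fault, evict 1, frames [3, 9, 8, 6]
8: hit
6: hit
4: fault, evict 3, frames [9, 8, 6, 4]
9: hit
4: hit
8: hit
5: fault, evict 6, frames [9, 4, 8, 5]
9: hit
5: hit
1: fault, evict 4, frames [8, 9, 5, 1]
Hits: 10 of 18 references → 10/18 = 0.5556.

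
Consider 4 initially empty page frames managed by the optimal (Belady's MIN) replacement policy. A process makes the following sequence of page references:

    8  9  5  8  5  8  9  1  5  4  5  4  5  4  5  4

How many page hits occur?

8 -> fault, frames {8}
9 -> fault, frames {8,9}
5 -> fault, frames {8,9,5}
8 -> hit
5 -> hit
8 -> hit
9 -> hit
1 -> fault, frames {8,9,5,1}
5 -> hit
4 -> fault, evict 1, frames {8,9,5,4}
5 -> hit
4 -> hit
5 -> hit
4 -> hit
5 -> hit
4 -> hit
Hits: 11.

11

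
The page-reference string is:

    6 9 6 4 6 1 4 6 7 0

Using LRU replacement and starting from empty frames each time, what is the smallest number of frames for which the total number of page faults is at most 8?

2

f=1: 10 faults
f=2: 8 faults
f=3: 6 faults
f=4: 6 faults
f=5: 6 faults
f=6: 6 faults
Smallest f with faults ≤ 8 is 2.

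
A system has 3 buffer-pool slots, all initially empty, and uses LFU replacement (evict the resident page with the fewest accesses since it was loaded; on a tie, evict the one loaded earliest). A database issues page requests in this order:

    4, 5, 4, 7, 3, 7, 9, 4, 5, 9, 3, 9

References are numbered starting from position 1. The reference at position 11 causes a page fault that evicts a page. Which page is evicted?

pos 1: 4: fault, frames (4)
pos 2: 5: fault, frames (4 5)
pos 3: 4: hit
pos 4: 7: fault, frames (4 5 7)
pos 5: 3: fault, evict 5, frames (4 7 3)
pos 6: 7: hit
pos 7: 9: fault, evict 3, frames (4 7 9)
pos 8: 4: hit
pos 9: 5: fault, evict 9, frames (4 7 5)
pos 10: 9: fault, evict 5, frames (4 7 9)
pos 11: 3: fault, evict 9, frames (4 7 3)
At position 11, page 9 is evicted.

9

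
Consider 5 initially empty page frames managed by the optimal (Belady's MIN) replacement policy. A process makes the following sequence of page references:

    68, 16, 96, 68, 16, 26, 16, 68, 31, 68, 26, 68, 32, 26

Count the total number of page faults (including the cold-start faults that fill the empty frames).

6

68 → miss, frames (68)
16 → miss, frames (68 16)
96 → miss, frames (68 16 96)
68 → hit
16 → hit
26 → miss, frames (68 16 96 26)
16 → hit
68 → hit
31 → miss, frames (68 16 96 26 31)
68 → hit
26 → hit
68 → hit
32 → miss, evict 31, frames (68 16 96 26 32)
26 → hit
Page faults: 6.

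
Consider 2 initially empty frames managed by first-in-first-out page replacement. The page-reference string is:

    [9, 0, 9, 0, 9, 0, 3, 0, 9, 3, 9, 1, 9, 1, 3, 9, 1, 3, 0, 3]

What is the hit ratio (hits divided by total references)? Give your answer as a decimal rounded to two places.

9: miss, frames (9)
0: miss, frames (9 0)
9: hit
0: hit
9: hit
0: hit
3: miss, evict 9, frames (0 3)
0: hit
9: miss, evict 0, frames (3 9)
3: hit
9: hit
1: miss, evict 3, frames (9 1)
9: hit
1: hit
3: miss, evict 9, frames (1 3)
9: miss, evict 1, frames (3 9)
1: miss, evict 3, frames (9 1)
3: miss, evict 9, frames (1 3)
0: miss, evict 1, frames (3 0)
3: hit
Hits: 10 of 20 references → 10/20 = 0.5000.

0.50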